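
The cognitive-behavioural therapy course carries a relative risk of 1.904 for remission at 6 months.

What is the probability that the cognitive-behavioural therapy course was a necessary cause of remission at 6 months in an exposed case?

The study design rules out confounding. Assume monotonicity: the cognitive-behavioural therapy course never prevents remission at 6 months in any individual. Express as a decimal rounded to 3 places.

Under exogeneity and monotonicity, PN = (RR − 1) / RR = 1 − 1/RR.
PN = (1.904 − 1) / 1.904 = 0.904 / 1.904 ≈ 0.4748

PN ≈ 0.475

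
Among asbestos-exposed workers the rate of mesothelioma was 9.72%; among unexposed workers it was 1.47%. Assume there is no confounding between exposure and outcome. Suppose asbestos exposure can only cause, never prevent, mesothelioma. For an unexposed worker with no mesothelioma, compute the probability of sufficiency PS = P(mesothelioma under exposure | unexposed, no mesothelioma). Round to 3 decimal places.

p₁ = 0.0972, p₀ = 0.0147.
Under exogeneity and monotonicity, PS = (p₁ − p₀) / (1 − p₀).
PS = (0.0972 − 0.0147) / (1 − 0.0147) = 0.0825 / 0.9853 ≈ 0.0837

PS ≈ 0.084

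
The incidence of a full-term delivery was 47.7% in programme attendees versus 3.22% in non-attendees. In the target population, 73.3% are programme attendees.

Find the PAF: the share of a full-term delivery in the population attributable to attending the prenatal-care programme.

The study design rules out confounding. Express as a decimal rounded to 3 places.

p₁ = 0.477, p₀ = 0.0322.
Overall risk P(Y=1) = π·p₁ + (1−π)·p₀ = 0.733×0.477 + 0.267×0.0322 = 0.35824.
Under exogeneity, PAF = [P(Y=1) − p₀] / P(Y=1).
PAF = (0.35824 − 0.0322) / 0.35824 ≈ 0.9101

PAF ≈ 0.910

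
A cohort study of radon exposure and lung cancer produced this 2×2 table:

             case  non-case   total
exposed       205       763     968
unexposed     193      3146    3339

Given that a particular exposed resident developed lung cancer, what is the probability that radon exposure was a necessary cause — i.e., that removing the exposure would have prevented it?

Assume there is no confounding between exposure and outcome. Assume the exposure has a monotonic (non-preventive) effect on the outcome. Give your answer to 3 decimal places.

p₁ = P(outcome | exposed) = 205/968 = 0.21178
p₀ = P(outcome | unexposed) = 193/3339 = 0.057802
Under exogeneity and monotonicity, PN = (p₁ − p₀) / p₁.
PN = (0.21178 − 0.057802) / 0.21178 = 0.15398 / 0.21178 ≈ 0.7271

PN ≈ 0.727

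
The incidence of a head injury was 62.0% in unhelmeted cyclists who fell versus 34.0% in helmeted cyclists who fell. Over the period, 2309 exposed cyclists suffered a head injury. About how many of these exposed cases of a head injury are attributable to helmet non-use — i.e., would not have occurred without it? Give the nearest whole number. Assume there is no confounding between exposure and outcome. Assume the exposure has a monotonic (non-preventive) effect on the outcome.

p₁ = 0.62, p₀ = 0.34.
PN = (p₁ − p₀)/p₁ = (0.62 − 0.34) / 0.62 ≈ 0.45161.
Attributable cases ≈ PN × (exposed cases) = 0.45161 × 2309 ≈ 1042.77.

about 1043 cases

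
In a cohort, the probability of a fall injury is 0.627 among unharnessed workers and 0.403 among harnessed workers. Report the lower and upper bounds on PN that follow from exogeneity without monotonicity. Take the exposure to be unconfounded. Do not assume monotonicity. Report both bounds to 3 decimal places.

Let p₁ = 0.627, p₀ = 0.403.
Under exogeneity alone the bounds on PN are max{0,(p₁−p₀)/p₁} ≤ PN ≤ min{1,(1−p₀)/p₁}.
  lower = (p₁ − p₀)/p₁ = 0.224 / 0.627 ≈ 0.3573
  upper = min{1, (1 − p₀)/p₁} = 0.597 / 0.627 ≈ 0.9522

0.357 ≤ PN ≤ 0.952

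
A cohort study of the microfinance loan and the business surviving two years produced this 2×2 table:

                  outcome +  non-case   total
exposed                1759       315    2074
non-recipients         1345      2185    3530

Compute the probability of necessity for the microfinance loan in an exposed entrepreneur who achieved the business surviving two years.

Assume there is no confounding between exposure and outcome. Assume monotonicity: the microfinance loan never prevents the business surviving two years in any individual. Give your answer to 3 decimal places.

PN ≈ 0.551

p₁ = P(outcome | exposed) = 1759/2074 = 0.84812
p₀ = P(outcome | unexposed) = 1345/3530 = 0.38102
Under exogeneity and monotonicity, PN = (p₁ − p₀)/p₁.
PN = (0.84812 − 0.38102) / 0.84812 ≈ 0.5507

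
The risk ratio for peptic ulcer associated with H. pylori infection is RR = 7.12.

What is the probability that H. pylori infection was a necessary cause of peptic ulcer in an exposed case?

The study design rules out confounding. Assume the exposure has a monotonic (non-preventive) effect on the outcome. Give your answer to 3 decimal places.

Under exogeneity and monotonicity, PN = (RR − 1) / RR = 1 − 1/RR.
PN = (7.12 − 1) / 7.12 = 6.12 / 7.12 ≈ 0.8596

PN ≈ 0.860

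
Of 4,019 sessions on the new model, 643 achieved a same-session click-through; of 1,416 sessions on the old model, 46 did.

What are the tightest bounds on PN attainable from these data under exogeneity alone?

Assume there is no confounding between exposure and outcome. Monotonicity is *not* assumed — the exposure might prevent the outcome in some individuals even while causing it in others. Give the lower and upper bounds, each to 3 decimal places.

p₁ = P(outcome | exposed) = 643/4019 = 0.15999
p₀ = P(outcome | unexposed) = 46/1416 = 0.032486
Under exogeneity alone the bounds on PN are max{0,(p₁−p₀)/p₁} ≤ PN ≤ min{1,(1−p₀)/p₁}.
  lower = (p₁ − p₀)/p₁ = 0.1275 / 0.15999 ≈ 0.7970
  upper = min{1, (1 − p₀)/p₁} = 0.96751 / 0.15999 ≈ 6.0473 → capped at 1

0.797 ≤ PN ≤ 1.000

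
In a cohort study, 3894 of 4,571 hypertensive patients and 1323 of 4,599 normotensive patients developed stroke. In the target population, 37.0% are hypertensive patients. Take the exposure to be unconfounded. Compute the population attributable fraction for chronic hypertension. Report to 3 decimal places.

p₁ = P(outcome | exposed) = 3894/4571 = 0.85189
p₀ = P(outcome | unexposed) = 1323/4599 = 0.28767
Overall risk P(Y=1) = π·p₁ + (1−π)·p₀ = 0.37×0.85189 + 0.63×0.28767 = 0.49643.
Under exogeneity, PAF = [P(Y=1) − p₀] / P(Y=1).
PAF = (0.49643 − 0.28767) / 0.49643 ≈ 0.4205

PAF ≈ 0.421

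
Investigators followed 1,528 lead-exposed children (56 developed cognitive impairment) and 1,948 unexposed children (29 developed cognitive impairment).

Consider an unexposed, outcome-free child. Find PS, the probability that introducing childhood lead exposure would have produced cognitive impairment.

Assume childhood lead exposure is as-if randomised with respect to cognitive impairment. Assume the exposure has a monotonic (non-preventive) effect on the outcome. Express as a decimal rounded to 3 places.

p₁ = P(outcome | exposed) = 56/1528 = 0.036649
p₀ = P(outcome | unexposed) = 29/1948 = 0.014887
Under exogeneity and monotonicity, PS = (p₁ − p₀) / (1 − p₀).
PS = (0.036649 − 0.014887) / (1 − 0.014887) = 0.021762 / 0.98511 ≈ 0.0221

PS ≈ 0.022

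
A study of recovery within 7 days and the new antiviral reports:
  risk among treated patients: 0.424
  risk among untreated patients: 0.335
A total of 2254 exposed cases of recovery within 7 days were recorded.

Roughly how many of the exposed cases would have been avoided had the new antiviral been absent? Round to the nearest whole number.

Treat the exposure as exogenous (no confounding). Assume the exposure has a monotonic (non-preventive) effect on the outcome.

Let p₁ = 0.424, p₀ = 0.335.
PN = (p₁ − p₀)/p₁ = (0.424 − 0.335) / 0.424 ≈ 0.20991.
Attributable cases ≈ PN × (exposed cases) = 0.20991 × 2254 ≈ 473.13.

about 473 cases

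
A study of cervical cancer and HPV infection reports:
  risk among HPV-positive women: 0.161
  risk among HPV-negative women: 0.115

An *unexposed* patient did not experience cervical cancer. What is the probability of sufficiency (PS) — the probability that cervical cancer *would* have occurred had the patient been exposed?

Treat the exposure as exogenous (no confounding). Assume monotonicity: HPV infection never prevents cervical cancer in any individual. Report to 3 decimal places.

Let p₁ = 0.161, p₀ = 0.115.
Under exogeneity and monotonicity, PS = (p₁ − p₀) / (1 − p₀).
PS = (0.161 − 0.115) / (1 − 0.115) = 0.046 / 0.885 ≈ 0.0520

PS ≈ 0.052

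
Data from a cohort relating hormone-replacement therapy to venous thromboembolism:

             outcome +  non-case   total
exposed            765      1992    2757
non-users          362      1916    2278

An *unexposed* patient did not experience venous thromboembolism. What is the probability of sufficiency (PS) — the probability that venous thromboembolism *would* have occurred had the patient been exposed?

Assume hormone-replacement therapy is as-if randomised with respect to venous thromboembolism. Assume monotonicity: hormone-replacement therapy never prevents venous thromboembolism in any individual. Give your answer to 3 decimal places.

p₁ = P(outcome | exposed) = 765/2757 = 0.27748
p₀ = P(outcome | unexposed) = 362/2278 = 0.15891
Under exogeneity and monotonicity, PS = (p₁ − p₀)/(1 − p₀).
PS = (0.27748 − 0.15891) / 0.84109 ≈ 0.1410

PS ≈ 0.141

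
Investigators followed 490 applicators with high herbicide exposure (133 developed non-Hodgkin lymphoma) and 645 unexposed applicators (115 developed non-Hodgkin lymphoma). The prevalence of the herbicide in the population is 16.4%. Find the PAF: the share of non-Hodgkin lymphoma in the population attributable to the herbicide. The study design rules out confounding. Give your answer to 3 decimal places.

PAF ≈ 0.079

p₁ = P(outcome | exposed) = 133/490 = 0.27143
p₀ = P(outcome | unexposed) = 115/645 = 0.17829
Overall risk P(Y=1) = π·p₁ + (1−π)·p₀ = 0.164×0.27143 + 0.836×0.17829 = 0.19357.
Under exogeneity, PAF = [P(Y=1) − p₀] / P(Y=1).
PAF = (0.19357 − 0.17829) / 0.19357 ≈ 0.0789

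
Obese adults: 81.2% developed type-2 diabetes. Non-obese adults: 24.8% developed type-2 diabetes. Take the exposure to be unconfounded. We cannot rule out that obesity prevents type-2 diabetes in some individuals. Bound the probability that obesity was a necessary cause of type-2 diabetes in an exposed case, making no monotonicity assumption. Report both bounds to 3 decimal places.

0.695 ≤ PN ≤ 0.926

p₁ = 0.812, p₀ = 0.248.
Under exogeneity alone the bounds on PN are max{0,(p₁−p₀)/p₁} ≤ PN ≤ min{1,(1−p₀)/p₁}.
  lower = (p₁ − p₀)/p₁ = 0.564 / 0.812 ≈ 0.6946
  upper = min{1, (1 − p₀)/p₁} = 0.752 / 0.812 ≈ 0.9261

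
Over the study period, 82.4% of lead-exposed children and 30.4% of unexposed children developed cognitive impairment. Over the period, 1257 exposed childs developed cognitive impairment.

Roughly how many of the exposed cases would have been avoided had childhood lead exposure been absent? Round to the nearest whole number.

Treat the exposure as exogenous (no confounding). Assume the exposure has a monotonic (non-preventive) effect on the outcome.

about 793 cases

p₁ = 0.824, p₀ = 0.304.
PN = (p₁ − p₀)/p₁ = (0.824 − 0.304) / 0.824 ≈ 0.63107.
Attributable cases ≈ PN × (exposed cases) = 0.63107 × 1257 ≈ 793.25.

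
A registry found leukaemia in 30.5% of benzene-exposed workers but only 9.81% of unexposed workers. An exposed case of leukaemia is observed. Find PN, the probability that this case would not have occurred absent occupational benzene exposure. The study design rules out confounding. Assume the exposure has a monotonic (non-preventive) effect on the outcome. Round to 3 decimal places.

p₁ = 0.305, p₀ = 0.0981.
Under exogeneity and monotonicity, PN = (p₁ − p₀) / p₁.
PN = (0.305 − 0.0981) / 0.305 = 0.2069 / 0.305 ≈ 0.6784

PN ≈ 0.678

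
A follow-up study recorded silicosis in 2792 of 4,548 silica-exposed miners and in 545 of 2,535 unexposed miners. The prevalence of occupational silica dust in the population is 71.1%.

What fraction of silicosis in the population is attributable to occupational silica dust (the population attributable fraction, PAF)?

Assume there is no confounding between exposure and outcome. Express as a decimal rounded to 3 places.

p₁ = P(outcome | exposed) = 2792/4548 = 0.6139
p₀ = P(outcome | unexposed) = 545/2535 = 0.21499
Overall risk P(Y=1) = π·p₁ + (1−π)·p₀ = 0.711×0.6139 + 0.289×0.21499 = 0.49861.
Under exogeneity, PAF = [P(Y=1) − p₀] / P(Y=1).
PAF = (0.49861 − 0.21499) / 0.49861 ≈ 0.5688

PAF ≈ 0.569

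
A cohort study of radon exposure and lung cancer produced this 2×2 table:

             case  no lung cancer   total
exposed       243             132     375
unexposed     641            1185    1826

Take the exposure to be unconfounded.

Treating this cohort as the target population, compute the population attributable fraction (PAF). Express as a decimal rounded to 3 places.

p₁ = P(outcome | exposed) = 243/375 = 0.648
p₀ = P(outcome | unexposed) = 641/1826 = 0.35104
Exposure prevalence π = 375/2201 = 0.17038; overall risk P(Y=1) = 0.40164.
Under exogeneity, PAF = [P(Y=1) − p₀]/P(Y=1).
PAF = (0.40164 − 0.35104) / 0.40164 ≈ 0.1260

PAF ≈ 0.126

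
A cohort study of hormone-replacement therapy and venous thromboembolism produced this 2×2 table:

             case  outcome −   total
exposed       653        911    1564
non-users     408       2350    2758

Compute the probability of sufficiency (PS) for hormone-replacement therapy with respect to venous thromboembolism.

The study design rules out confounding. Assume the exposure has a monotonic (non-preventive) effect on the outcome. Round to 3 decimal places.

p₁ = P(outcome | exposed) = 653/1564 = 0.41752
p₀ = P(outcome | unexposed) = 408/2758 = 0.14793
Under exogeneity and monotonicity, PS = (p₁ − p₀) / (1 − p₀).
PS = (0.41752 − 0.14793) / (1 − 0.14793) = 0.26959 / 0.85207 ≈ 0.3164

PS ≈ 0.316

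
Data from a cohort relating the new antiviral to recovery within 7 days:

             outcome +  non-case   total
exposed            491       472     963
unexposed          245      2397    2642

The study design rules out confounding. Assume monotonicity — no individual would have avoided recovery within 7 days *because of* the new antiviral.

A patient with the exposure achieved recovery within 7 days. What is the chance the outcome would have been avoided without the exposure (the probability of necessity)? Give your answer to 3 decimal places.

PN ≈ 0.818

p₁ = P(outcome | exposed) = 491/963 = 0.50987
p₀ = P(outcome | unexposed) = 245/2642 = 0.092733
Under exogeneity and monotonicity, PN = (p₁ − p₀) / p₁.
PN = (0.50987 − 0.092733) / 0.50987 = 0.41713 / 0.50987 ≈ 0.8181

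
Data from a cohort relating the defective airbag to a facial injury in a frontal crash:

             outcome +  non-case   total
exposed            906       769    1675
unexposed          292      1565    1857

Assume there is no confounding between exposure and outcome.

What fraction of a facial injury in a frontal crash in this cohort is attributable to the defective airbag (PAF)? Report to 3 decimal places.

PAF ≈ 0.536

p₁ = P(outcome | exposed) = 906/1675 = 0.5409
p₀ = P(outcome | unexposed) = 292/1857 = 0.15724
Exposure prevalence π = 1675/3532 = 0.47424; overall risk P(Y=1) = 0.33918.
Under exogeneity, PAF = [P(Y=1) − p₀]/P(Y=1).
PAF = (0.33918 − 0.15724) / 0.33918 ≈ 0.5364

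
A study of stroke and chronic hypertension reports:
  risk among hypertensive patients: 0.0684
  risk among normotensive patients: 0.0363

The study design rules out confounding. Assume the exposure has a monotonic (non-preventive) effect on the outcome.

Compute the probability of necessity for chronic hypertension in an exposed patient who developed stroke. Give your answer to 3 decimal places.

PN ≈ 0.469

Let p₁ = 0.0684, p₀ = 0.0363.
Under exogeneity and monotonicity, PN = (p₁ − p₀) / p₁.
PN = (0.0684 − 0.0363) / 0.0684 = 0.0321 / 0.0684 ≈ 0.4693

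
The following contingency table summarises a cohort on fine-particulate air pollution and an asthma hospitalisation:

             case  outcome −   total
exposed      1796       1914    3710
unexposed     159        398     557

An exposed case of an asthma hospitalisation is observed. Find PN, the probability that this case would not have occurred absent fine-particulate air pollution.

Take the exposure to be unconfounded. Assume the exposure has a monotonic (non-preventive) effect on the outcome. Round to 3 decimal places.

p₁ = P(outcome | exposed) = 1796/3710 = 0.4841
p₀ = P(outcome | unexposed) = 159/557 = 0.28546
Under exogeneity and monotonicity, PN = (p₁ − p₀)/p₁.
PN = (0.4841 − 0.28546) / 0.4841 ≈ 0.4103

PN ≈ 0.410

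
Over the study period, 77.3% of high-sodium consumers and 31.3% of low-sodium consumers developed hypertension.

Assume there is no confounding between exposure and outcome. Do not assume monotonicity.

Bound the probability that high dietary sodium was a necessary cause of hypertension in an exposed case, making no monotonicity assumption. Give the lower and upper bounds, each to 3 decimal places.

p₁ = 0.773, p₀ = 0.313.
Under exogeneity alone the bounds on PN are max{0,(p₁−p₀)/p₁} ≤ PN ≤ min{1,(1−p₀)/p₁}.
  lower = (p₁ − p₀)/p₁ = 0.46 / 0.773 ≈ 0.5951
  upper = min{1, (1 − p₀)/p₁} = 0.687 / 0.773 ≈ 0.8887

0.595 ≤ PN ≤ 0.889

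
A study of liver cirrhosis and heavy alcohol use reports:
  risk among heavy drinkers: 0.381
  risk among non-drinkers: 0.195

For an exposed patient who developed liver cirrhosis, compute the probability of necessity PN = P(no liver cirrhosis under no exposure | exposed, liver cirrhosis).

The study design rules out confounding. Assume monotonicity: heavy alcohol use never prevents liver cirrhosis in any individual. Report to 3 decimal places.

Let p₁ = 0.381, p₀ = 0.195.
Under exogeneity and monotonicity, PN = (p₁ − p₀) / p₁.
PN = (0.381 − 0.195) / 0.381 = 0.186 / 0.381 ≈ 0.4882

PN ≈ 0.488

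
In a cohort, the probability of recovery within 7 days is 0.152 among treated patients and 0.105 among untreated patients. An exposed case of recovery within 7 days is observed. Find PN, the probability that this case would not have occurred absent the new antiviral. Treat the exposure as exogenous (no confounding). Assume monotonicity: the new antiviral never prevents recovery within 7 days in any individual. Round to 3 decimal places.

Let p₁ = 0.152, p₀ = 0.105.
Under exogeneity and monotonicity, PN = (p₁ − p₀) / p₁.
PN = (0.152 − 0.105) / 0.152 = 0.047 / 0.152 ≈ 0.3092

PN ≈ 0.309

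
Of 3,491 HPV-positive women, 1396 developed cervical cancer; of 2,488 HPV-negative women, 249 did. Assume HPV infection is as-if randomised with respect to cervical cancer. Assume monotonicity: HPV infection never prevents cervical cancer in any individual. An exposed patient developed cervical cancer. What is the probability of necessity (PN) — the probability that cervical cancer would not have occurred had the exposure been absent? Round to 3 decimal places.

PN ≈ 0.750

p₁ = P(outcome | exposed) = 1396/3491 = 0.39989
p₀ = P(outcome | unexposed) = 249/2488 = 0.10008
Under exogeneity and monotonicity, PN = (p₁ − p₀) / p₁.
PN = (0.39989 − 0.10008) / 0.39989 = 0.29981 / 0.39989 ≈ 0.7497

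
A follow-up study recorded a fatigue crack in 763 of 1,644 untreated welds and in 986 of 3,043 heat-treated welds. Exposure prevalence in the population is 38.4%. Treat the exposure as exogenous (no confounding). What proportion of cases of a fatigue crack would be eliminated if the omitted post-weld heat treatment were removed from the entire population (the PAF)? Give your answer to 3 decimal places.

PAF ≈ 0.142

p₁ = P(outcome | exposed) = 763/1644 = 0.46411
p₀ = P(outcome | unexposed) = 986/3043 = 0.32402
Overall risk P(Y=1) = π·p₁ + (1−π)·p₀ = 0.384×0.46411 + 0.616×0.32402 = 0.37782.
Under exogeneity, PAF = [P(Y=1) − p₀] / P(Y=1).
PAF = (0.37782 − 0.32402) / 0.37782 ≈ 0.1424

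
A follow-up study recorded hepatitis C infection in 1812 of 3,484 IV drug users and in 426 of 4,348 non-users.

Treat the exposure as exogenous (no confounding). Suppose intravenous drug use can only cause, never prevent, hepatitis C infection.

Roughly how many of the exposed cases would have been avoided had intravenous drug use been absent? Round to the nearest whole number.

about 1471 cases

p₁ = P(outcome | exposed) = 1812/3484 = 0.52009
p₀ = P(outcome | unexposed) = 426/4348 = 0.097976
PN = (p₁ − p₀)/p₁ = (0.52009 − 0.097976) / 0.52009 ≈ 0.81162.
Attributable cases ≈ PN × (exposed cases) = 0.81162 × 1812 ≈ 1470.65.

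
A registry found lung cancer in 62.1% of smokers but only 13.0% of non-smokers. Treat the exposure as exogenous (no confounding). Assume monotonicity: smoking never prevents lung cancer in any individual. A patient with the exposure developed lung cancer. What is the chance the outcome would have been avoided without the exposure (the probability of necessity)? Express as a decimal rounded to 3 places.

p₁ = 0.621, p₀ = 0.13.
Under exogeneity and monotonicity, PN = (p₁ − p₀) / p₁.
PN = (0.621 − 0.13) / 0.621 = 0.491 / 0.621 ≈ 0.7907

PN ≈ 0.791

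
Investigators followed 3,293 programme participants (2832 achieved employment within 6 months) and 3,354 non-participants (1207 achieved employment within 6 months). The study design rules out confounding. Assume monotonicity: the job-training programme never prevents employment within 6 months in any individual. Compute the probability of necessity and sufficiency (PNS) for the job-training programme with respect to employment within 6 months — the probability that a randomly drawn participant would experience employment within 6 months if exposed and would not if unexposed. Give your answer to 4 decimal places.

PNS ≈ 0.5001

p₁ = P(outcome | exposed) = 2832/3293 = 0.86001
p₀ = P(outcome | unexposed) = 1207/3354 = 0.35987
Under exogeneity and monotonicity, PNS = p₁ − p₀.
PNS = 0.86001 − 0.35987 = 0.50014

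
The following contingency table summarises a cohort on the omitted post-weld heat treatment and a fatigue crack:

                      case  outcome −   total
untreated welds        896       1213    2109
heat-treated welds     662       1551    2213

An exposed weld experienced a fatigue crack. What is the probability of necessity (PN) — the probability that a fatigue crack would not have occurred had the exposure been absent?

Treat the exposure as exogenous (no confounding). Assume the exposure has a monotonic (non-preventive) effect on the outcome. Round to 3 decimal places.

p₁ = P(outcome | exposed) = 896/2109 = 0.42485
p₀ = P(outcome | unexposed) = 662/2213 = 0.29914
Under exogeneity and monotonicity, PN = (p₁ − p₀) / p₁.
PN = (0.42485 − 0.29914) / 0.42485 = 0.1257 / 0.42485 ≈ 0.2959

PN ≈ 0.296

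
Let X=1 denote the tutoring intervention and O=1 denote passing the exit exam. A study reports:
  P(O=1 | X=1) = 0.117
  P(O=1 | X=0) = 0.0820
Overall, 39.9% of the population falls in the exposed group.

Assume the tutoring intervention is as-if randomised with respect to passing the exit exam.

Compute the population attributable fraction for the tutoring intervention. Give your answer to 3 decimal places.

PAF ≈ 0.146

Let p₁ = 0.117, p₀ = 0.082.
Overall risk P(Y=1) = π·p₁ + (1−π)·p₀ = 0.399×0.117 + 0.601×0.082 = 0.095965.
Under exogeneity, PAF = [P(Y=1) − p₀] / P(Y=1).
PAF = (0.095965 − 0.082) / 0.095965 ≈ 0.1455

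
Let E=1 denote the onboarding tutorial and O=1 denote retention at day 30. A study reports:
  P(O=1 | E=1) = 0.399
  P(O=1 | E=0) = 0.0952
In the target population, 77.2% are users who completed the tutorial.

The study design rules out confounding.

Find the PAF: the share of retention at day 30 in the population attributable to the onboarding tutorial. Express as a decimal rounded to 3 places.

PAF ≈ 0.711

Let p₁ = 0.399, p₀ = 0.0952.
Overall risk P(Y=1) = π·p₁ + (1−π)·p₀ = 0.772×0.399 + 0.228×0.0952 = 0.32973.
Under exogeneity, PAF = [P(Y=1) − p₀] / P(Y=1).
PAF = (0.32973 − 0.0952) / 0.32973 ≈ 0.7113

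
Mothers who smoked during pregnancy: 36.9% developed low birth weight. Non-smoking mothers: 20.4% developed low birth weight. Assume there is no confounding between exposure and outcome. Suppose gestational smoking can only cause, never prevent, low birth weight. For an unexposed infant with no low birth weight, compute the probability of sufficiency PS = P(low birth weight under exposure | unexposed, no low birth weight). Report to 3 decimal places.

p₁ = 0.369, p₀ = 0.204.
Under exogeneity and monotonicity, PS = (p₁ − p₀) / (1 − p₀).
PS = (0.369 − 0.204) / (1 − 0.204) = 0.165 / 0.796 ≈ 0.2073

PS ≈ 0.207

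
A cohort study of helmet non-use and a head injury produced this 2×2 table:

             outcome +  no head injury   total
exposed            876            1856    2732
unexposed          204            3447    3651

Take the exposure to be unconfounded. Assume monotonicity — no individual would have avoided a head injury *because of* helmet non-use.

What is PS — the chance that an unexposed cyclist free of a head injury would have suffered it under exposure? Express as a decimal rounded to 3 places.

p₁ = P(outcome | exposed) = 876/2732 = 0.32064
p₀ = P(outcome | unexposed) = 204/3651 = 0.055875
Under exogeneity and monotonicity, PS = (p₁ − p₀) / (1 − p₀).
PS = (0.32064 − 0.055875) / (1 − 0.055875) = 0.26477 / 0.94412 ≈ 0.2804

PS ≈ 0.280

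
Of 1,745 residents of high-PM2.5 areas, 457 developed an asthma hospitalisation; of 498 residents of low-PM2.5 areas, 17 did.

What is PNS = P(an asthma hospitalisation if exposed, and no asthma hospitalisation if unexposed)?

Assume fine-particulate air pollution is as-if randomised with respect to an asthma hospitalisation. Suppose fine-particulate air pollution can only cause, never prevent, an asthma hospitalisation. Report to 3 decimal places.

PNS ≈ 0.228

p₁ = P(outcome | exposed) = 457/1745 = 0.26189
p₀ = P(outcome | unexposed) = 17/498 = 0.034137
Under exogeneity and monotonicity, PNS = p₁ − p₀.
PNS = 0.26189 − 0.034137 = 0.22775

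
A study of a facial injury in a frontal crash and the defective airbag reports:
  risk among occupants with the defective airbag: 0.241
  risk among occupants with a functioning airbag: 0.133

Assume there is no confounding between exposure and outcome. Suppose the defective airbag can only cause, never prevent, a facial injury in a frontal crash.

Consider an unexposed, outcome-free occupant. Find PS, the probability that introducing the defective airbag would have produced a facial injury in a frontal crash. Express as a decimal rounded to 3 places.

PS ≈ 0.125

Let p₁ = 0.241, p₀ = 0.133.
Under exogeneity and monotonicity, PS = (p₁ − p₀) / (1 − p₀).
PS = (0.241 − 0.133) / (1 − 0.133) = 0.108 / 0.867 ≈ 0.1246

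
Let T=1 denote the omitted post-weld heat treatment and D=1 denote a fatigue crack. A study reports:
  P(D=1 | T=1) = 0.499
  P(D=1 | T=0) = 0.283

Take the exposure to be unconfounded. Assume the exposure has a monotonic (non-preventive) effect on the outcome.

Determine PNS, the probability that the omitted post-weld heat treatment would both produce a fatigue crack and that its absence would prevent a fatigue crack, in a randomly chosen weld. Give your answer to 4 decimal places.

Let p₁ = 0.499, p₀ = 0.283.
Under exogeneity and monotonicity, PNS = p₁ − p₀.
PNS = 0.499 − 0.283 = 0.216

PNS ≈ 0.2160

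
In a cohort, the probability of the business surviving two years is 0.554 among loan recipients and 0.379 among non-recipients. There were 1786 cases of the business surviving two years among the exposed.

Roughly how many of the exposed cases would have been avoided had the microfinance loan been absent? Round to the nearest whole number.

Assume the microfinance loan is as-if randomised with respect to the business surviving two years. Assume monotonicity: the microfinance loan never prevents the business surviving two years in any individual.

Let p₁ = 0.554, p₀ = 0.379.
PN = (p₁ − p₀)/p₁ = (0.554 − 0.379) / 0.554 ≈ 0.31588.
Attributable cases ≈ PN × (exposed cases) = 0.31588 × 1786 ≈ 564.17.

about 564 cases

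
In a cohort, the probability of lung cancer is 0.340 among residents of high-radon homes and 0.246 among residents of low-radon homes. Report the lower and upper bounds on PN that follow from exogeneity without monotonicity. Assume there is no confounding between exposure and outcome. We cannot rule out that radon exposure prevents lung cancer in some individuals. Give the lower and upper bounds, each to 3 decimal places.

Let p₁ = 0.34, p₀ = 0.246.
Under exogeneity alone the bounds on PN are max{0,(p₁−p₀)/p₁} ≤ PN ≤ min{1,(1−p₀)/p₁}.
  lower = (p₁ − p₀)/p₁ = 0.094 / 0.34 ≈ 0.2765
  upper = min{1, (1 − p₀)/p₁} = 0.754 / 0.34 ≈ 2.2176 → capped at 1

0.276 ≤ PN ≤ 1.000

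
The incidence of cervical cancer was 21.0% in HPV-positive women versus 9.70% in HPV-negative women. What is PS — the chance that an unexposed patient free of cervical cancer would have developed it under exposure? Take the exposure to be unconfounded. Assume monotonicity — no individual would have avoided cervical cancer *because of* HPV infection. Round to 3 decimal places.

p₁ = 0.21, p₀ = 0.097.
Under exogeneity and monotonicity, PS = (p₁ − p₀) / (1 − p₀).
PS = (0.21 − 0.097) / (1 − 0.097) = 0.113 / 0.903 ≈ 0.1251

PS ≈ 0.125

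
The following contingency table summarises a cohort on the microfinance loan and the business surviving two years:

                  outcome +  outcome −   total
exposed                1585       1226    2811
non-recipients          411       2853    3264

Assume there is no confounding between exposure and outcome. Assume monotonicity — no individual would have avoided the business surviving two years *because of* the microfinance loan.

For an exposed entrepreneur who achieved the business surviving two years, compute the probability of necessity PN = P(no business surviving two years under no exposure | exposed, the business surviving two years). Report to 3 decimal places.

PN ≈ 0.777

p₁ = P(outcome | exposed) = 1585/2811 = 0.56386
p₀ = P(outcome | unexposed) = 411/3264 = 0.12592
Under exogeneity and monotonicity, PN = (p₁ − p₀)/p₁.
PN = (0.56386 − 0.12592) / 0.56386 ≈ 0.7767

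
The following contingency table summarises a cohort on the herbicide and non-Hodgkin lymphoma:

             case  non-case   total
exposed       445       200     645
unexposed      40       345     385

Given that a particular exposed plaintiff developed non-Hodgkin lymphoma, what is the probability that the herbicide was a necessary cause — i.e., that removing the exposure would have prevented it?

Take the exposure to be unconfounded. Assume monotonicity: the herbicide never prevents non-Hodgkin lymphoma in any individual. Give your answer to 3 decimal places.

PN ≈ 0.849

p₁ = P(outcome | exposed) = 445/645 = 0.68992
p₀ = P(outcome | unexposed) = 40/385 = 0.1039
Under exogeneity and monotonicity, PN = (p₁ − p₀)/p₁.
PN = (0.68992 − 0.1039) / 0.68992 ≈ 0.8494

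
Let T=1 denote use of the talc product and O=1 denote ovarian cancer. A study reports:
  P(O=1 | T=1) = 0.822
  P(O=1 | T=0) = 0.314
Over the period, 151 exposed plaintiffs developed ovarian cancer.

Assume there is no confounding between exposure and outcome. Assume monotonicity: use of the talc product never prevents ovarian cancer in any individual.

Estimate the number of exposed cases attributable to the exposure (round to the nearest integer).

Let p₁ = 0.822, p₀ = 0.314.
PN = (p₁ − p₀)/p₁ = (0.822 − 0.314) / 0.822 ≈ 0.61800.
Attributable cases ≈ PN × (exposed cases) = 0.61800 × 151 ≈ 93.32.

about 93 cases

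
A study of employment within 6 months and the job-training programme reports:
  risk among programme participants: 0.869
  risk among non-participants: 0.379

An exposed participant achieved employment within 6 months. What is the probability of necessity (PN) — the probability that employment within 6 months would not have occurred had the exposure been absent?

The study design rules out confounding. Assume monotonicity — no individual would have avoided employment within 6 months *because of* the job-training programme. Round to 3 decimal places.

PN ≈ 0.564

Let p₁ = 0.869, p₀ = 0.379.
Under exogeneity and monotonicity, PN = (p₁ − p₀) / p₁.
PN = (0.869 − 0.379) / 0.869 = 0.49 / 0.869 ≈ 0.5639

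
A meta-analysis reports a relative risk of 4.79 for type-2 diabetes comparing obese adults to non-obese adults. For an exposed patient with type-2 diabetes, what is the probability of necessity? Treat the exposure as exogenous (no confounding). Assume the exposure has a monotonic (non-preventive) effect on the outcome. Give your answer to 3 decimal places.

PN ≈ 0.791

Under exogeneity and monotonicity, PN = (RR − 1) / RR = 1 − 1/RR.
PN = (4.79 − 1) / 4.79 = 3.79 / 4.79 ≈ 0.7912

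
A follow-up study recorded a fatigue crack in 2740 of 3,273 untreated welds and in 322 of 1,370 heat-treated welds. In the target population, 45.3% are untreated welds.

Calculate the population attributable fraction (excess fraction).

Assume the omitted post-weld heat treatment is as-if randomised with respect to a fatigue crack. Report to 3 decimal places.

p₁ = P(outcome | exposed) = 2740/3273 = 0.83715
p₀ = P(outcome | unexposed) = 322/1370 = 0.23504
Overall risk P(Y=1) = π·p₁ + (1−π)·p₀ = 0.453×0.83715 + 0.547×0.23504 = 0.5078.
Under exogeneity, PAF = [P(Y=1) − p₀] / P(Y=1).
PAF = (0.5078 − 0.23504) / 0.5078 ≈ 0.5371

PAF ≈ 0.537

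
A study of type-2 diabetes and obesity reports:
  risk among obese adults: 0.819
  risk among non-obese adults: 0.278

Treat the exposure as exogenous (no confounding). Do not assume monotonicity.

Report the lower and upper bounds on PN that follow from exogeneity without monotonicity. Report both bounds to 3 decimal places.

0.661 ≤ PN ≤ 0.882

Let p₁ = 0.819, p₀ = 0.278.
Under exogeneity alone the bounds on PN are max{0,(p₁−p₀)/p₁} ≤ PN ≤ min{1,(1−p₀)/p₁}.
  lower = (p₁ − p₀)/p₁ = 0.541 / 0.819 ≈ 0.6606
  upper = min{1, (1 − p₀)/p₁} = 0.722 / 0.819 ≈ 0.8816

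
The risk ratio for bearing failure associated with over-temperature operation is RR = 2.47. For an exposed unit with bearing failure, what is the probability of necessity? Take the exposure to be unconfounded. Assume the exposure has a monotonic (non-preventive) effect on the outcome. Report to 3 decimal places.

Under exogeneity and monotonicity, PN = (RR − 1) / RR = 1 − 1/RR.
PN = (2.47 − 1) / 2.47 = 1.47 / 2.47 ≈ 0.5951

PN ≈ 0.595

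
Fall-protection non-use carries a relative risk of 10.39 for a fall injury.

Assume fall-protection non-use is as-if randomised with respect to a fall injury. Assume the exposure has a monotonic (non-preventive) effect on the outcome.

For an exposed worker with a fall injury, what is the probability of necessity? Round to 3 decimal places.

PN ≈ 0.904

Under exogeneity and monotonicity, PN = (RR − 1) / RR = 1 − 1/RR.
PN = (10.39 − 1) / 10.39 = 9.39 / 10.39 ≈ 0.9038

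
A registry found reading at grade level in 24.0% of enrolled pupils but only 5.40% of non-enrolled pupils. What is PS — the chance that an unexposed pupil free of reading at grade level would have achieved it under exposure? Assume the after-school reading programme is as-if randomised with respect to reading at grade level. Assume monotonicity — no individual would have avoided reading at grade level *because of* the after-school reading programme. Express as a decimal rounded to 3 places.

PS ≈ 0.197

p₁ = 0.24, p₀ = 0.054.
Under exogeneity and monotonicity, PS = (p₁ − p₀) / (1 − p₀).
PS = (0.24 − 0.054) / (1 − 0.054) = 0.186 / 0.946 ≈ 0.1966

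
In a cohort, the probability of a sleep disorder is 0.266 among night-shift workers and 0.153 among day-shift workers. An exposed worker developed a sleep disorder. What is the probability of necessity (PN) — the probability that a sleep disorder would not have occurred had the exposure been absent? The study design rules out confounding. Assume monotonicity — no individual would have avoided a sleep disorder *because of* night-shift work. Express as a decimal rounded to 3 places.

Let p₁ = 0.266, p₀ = 0.153.
Under exogeneity and monotonicity, PN = (p₁ − p₀) / p₁.
PN = (0.266 − 0.153) / 0.266 = 0.113 / 0.266 ≈ 0.4248

PN ≈ 0.425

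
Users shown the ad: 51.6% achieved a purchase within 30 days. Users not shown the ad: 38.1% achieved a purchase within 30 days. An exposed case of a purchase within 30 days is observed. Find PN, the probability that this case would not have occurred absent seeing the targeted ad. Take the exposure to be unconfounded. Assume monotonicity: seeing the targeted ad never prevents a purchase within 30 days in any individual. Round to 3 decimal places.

PN ≈ 0.262

p₁ = 0.516, p₀ = 0.381.
Under exogeneity and monotonicity, PN = (p₁ − p₀) / p₁.
PN = (0.516 − 0.381) / 0.516 = 0.135 / 0.516 ≈ 0.2616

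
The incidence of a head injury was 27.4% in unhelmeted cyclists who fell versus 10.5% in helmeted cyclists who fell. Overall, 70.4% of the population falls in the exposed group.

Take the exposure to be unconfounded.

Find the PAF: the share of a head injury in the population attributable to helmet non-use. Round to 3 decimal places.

p₁ = 0.274, p₀ = 0.105.
Overall risk P(Y=1) = π·p₁ + (1−π)·p₀ = 0.704×0.274 + 0.296×0.105 = 0.22398.
Under exogeneity, PAF = [P(Y=1) − p₀] / P(Y=1).
PAF = (0.22398 − 0.105) / 0.22398 ≈ 0.5312

PAF ≈ 0.531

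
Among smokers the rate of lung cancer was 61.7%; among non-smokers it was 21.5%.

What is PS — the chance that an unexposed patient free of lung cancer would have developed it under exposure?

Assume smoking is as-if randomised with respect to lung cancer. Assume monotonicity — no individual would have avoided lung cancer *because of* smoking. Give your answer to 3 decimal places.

PS ≈ 0.512

p₁ = 0.617, p₀ = 0.215.
Under exogeneity and monotonicity, PS = (p₁ − p₀) / (1 − p₀).
PS = (0.617 − 0.215) / (1 − 0.215) = 0.402 / 0.785 ≈ 0.5121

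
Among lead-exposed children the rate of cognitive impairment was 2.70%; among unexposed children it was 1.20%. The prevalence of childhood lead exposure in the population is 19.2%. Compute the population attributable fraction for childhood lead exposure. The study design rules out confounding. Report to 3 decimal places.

PAF ≈ 0.194

p₁ = 0.027, p₀ = 0.012.
Overall risk P(Y=1) = π·p₁ + (1−π)·p₀ = 0.192×0.027 + 0.808×0.012 = 0.01488.
Under exogeneity, PAF = [P(Y=1) − p₀] / P(Y=1).
PAF = (0.01488 − 0.012) / 0.01488 ≈ 0.1935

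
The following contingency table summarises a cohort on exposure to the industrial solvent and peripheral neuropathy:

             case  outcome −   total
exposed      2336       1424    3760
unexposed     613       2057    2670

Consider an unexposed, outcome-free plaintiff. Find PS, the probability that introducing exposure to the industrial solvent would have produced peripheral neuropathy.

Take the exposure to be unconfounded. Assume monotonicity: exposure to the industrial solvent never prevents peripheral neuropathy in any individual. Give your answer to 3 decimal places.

PS ≈ 0.508

p₁ = P(outcome | exposed) = 2336/3760 = 0.62128
p₀ = P(outcome | unexposed) = 613/2670 = 0.22959
Under exogeneity and monotonicity, PS = (p₁ − p₀) / (1 − p₀).
PS = (0.62128 − 0.22959) / (1 − 0.22959) = 0.39169 / 0.77041 ≈ 0.5084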